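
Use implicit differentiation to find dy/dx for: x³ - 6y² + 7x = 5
Take d/dx of both sides. Since y is implicitly a function of x, the chain rule attaches a y' = dy/dx factor whenever we differentiate through y.

Set F(x, y) = (left side) − (right side), so the curve is F = 0. Differentiating each term of F:
  d/dx[x^3] = 3x^2
  d/dx[7x] = 7
  d/dx[-6y^2] = -12y·y'
  d/dx[-5] = 0

Collecting, the y'-free part is the partial derivative in x and the y' coefficient is the partial derivative in y:
  ∂F/∂x = 3x^2 + 7
  ∂F/∂y = -12y

so d/dx[F(x, y(x))] = ∂F/∂x + (∂F/∂y)·y' = 0. Rearranging,
  dy/dx = -(∂F/∂x)/(∂F/∂y) = -(3x^2 + 7)/(-12y) = (3x^2 + 7)/(12y)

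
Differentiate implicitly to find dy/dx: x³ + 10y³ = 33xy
Apply d/dx to both sides, remembering that y depends on x. Each occurrence of y therefore brings in a y' = dy/dx via the chain rule.

With F(x, y) equal to the left-hand side minus the right, differentiate F term by term:
  d/dx[x^3] = 3x^2
  d/dx[-33xy] = -33x·y' - 33y
  d/dx[10y^3] = 30y^2·y'
Adding these up, d/dx[F] = 0 becomes
  (3x^2 - 33y) + (-33x + 30y^2)·y' = 0,
so isolating y',
  dy/dx = -(3x^2 - 33y)/(-33x + 30y^2) = (x^2 - 11y)/(11x - 10y^2)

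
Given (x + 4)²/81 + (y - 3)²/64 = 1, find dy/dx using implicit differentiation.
Take d/dx of both sides. Since y is implicitly a function of x, the chain rule attaches a y' = dy/dx factor whenever we differentiate through y.

Set F(x, y) = (left side) − (right side), so the curve is F = 0. Differentiating each term of F:
  d/dx[(x + 4)^2/81] = 2x/81 + 8/81
  d/dx[(y - 3)^2/64] = y'(y - 3)/32
  d/dx[-1] = 0

Collecting, the y'-free part is the partial derivative in x and the y' coefficient is the partial derivative in y:
  ∂F/∂x = 2x/81 + 8/81
  ∂F/∂y = y/32 - 3/32

so d/dx[F(x, y(x))] = ∂F/∂x + (∂F/∂y)·y' = 0. Rearranging,
  dy/dx = -(∂F/∂x)/(∂F/∂y) = -(2x/81 + 8/81)/(y/32 - 3/32)
        = -(2(x + 4)/81)/((y - 3)/32) = 64(-x - 4)/(81(y - 3))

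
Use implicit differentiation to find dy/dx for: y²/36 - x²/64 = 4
Differentiate both sides with respect to x, treating y as y(x). By the chain rule, any term containing y contributes a factor of y' = dy/dx when we differentiate it.

Move every term to one side and write the relation as F(x, y) = 0. Term by term,
  d/dx[-x^2/64] = -x/32
  d/dx[y^2/36] = y·y'/18
  d/dx[-4] = 0

The pieces without y' make up ∂F/∂x and the coefficient of y' is ∂F/∂y:
  ∂F/∂x = -x/32,
  ∂F/∂y = y/18.

Since d/dx[F] = ∂F/∂x + (∂F/∂y)·y' = 0, solve for y':
  (∂F/∂y)·y' = -∂F/∂x
  dy/dx = -(∂F/∂x)/(∂F/∂y) = -(-x/32)/(y/18) = 9x/(16y)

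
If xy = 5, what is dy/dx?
Differentiate the relation implicitly: treat y = y(x) and apply the chain rule, so every y-derivative picks up a y' = dy/dx factor.

With everything moved to the left-hand side, differentiate term by term:
  d/dx[xy] = x·y' + y
  d/dx[-5] = 0

Separating the contributions that come from x directly and those that come through y:
  without y':      y
  multiplying y':  x

so (y) + (x)·y' = 0, and therefore
  dy/dx = -(y)/(x) = -y/x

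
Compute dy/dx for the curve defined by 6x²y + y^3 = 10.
Apply d/dx to both sides, remembering that y depends on x. Each occurrence of y therefore brings in a y' = dy/dx via the chain rule.

With F(x, y) equal to the left-hand side minus the right, differentiate F term by term:
  d/dx[6x^2y] = 6x^2·y' + 12xy
  d/dx[y^3] = 3y^2·y'
  d/dx[-10] = 0
Adding these up, d/dx[F] = 0 becomes
  (12xy) + (6x^2 + 3y^2)·y' = 0,
so isolating y',
  dy/dx = -(12xy)/(6x^2 + 3y^2) = -4xy/(2x^2 + y^2)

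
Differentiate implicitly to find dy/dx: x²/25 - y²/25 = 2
Take d/dx of both sides. Since y is implicitly a function of x, the chain rule attaches a y' = dy/dx factor whenever we differentiate through y.

Set F(x, y) = (left side) − (right side), so the curve is F = 0. Differentiating each term of F:
  d/dx[x^2/25] = 2x/25
  d/dx[-y^2/25] = -2y·y'/25
  d/dx[-2] = 0

Collecting, the y'-free part is the partial derivative in x and the y' coefficient is the partial derivative in y:
  ∂F/∂x = 2x/25
  ∂F/∂y = -2y/25

so d/dx[F(x, y(x))] = ∂F/∂x + (∂F/∂y)·y' = 0. Rearranging,
  dy/dx = -(∂F/∂x)/(∂F/∂y) = -(2x/25)/(-2y/25) = x/y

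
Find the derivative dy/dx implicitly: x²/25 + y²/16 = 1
Differentiate both sides with respect to x, treating y as y(x). By the chain rule, any term containing y contributes a factor of y' = dy/dx when we differentiate it.

Move every term to one side and write the relation as F(x, y) = 0. Term by term,
  d/dx[x^2/25] = 2x/25
  d/dx[y^2/16] = y·y'/8
  d/dx[-1] = 0

The pieces without y' make up ∂F/∂x and the coefficient of y' is ∂F/∂y:
  ∂F/∂x = 2x/25,
  ∂F/∂y = y/8.

Since d/dx[F] = ∂F/∂x + (∂F/∂y)·y' = 0, solve for y':
  (∂F/∂y)·y' = -∂F/∂x
  dy/dx = -(∂F/∂x)/(∂F/∂y) = -(2x/25)/(y/8) = -16x/(25y)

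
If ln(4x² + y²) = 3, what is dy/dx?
Differentiate both sides with respect to x, treating y as y(x). By the chain rule, any term containing y contributes a factor of y' = dy/dx when we differentiate it.

Move every term to one side and write the relation as F(x, y) = 0. Term by term,
  d/dx[ln(4x^2 + y^2)] = (8x + 2y·y')/(4x^2 + y^2)
  d/dx[-3] = 0

The pieces without y' make up ∂F/∂x and the coefficient of y' is ∂F/∂y:
  ∂F/∂x = 8x/(4x^2 + y^2),
  ∂F/∂y = 2y/(4x^2 + y^2).

Since d/dx[F] = ∂F/∂x + (∂F/∂y)·y' = 0, solve for y':
  (∂F/∂y)·y' = -∂F/∂x
  dy/dx = -(∂F/∂x)/(∂F/∂y) = -(8x/(4x^2 + y^2))/(2y/(4x^2 + y^2)) = -4x/y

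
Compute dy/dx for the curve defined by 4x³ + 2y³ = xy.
Differentiate the relation implicitly: treat y = y(x) and apply the chain rule, so every y-derivative picks up a y' = dy/dx factor.

With everything moved to the left-hand side, differentiate term by term:
  d/dx[4x^3] = 12x^2
  d/dx[-xy] = -x·y' - y
  d/dx[2y^3] = 6y^2·y'

Separating the contributions that come from x directly and those that come through y:
  without y':      12x^2 - y
  multiplying y':  -x + 6y^2

so (12x^2 - y) + (-x + 6y^2)·y' = 0, and therefore
  dy/dx = -(12x^2 - y)/(-x + 6y^2) = (12x^2 - y)/(x - 6y^2)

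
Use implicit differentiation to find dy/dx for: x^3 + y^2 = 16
Apply d/dx to both sides, remembering that y depends on x. Each occurrence of y therefore brings in a y' = dy/dx via the chain rule.

With F(x, y) equal to the left-hand side minus the right, differentiate F term by term:
  d/dx[x^3] = 3x^2
  d/dx[y^2] = 2y·y'
  d/dx[-16] = 0
Adding these up, d/dx[F] = 0 becomes
  (3x^2) + (2y)·y' = 0,
so isolating y',
  dy/dx = -(3x^2)/(2y) = -3x^2/(2y)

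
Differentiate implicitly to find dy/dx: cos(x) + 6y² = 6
Differentiate the relation implicitly: treat y = y(x) and apply the chain rule, so every y-derivative picks up a y' = dy/dx factor.

With everything moved to the left-hand side, differentiate term by term:
  d/dx[6y^2] = 12y·y'
  d/dx[cos(x)] = -sin(x)
  d/dx[-6] = 0

Separating the contributions that come from x directly and those that come through y:
  without y':      -sin(x)
  multiplying y':  12y

so (-sin(x)) + (12y)·y' = 0, and therefore
  dy/dx = -(-sin(x))/(12y) = sin(x)/(12y)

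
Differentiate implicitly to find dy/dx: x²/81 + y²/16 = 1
Apply d/dx to both sides, remembering that y depends on x. Each occurrence of y therefore brings in a y' = dy/dx via the chain rule.

With F(x, y) equal to the left-hand side minus the right, differentiate F term by term:
  d/dx[x^2/81] = 2x/81
  d/dx[y^2/16] = y·y'/8
  d/dx[-1] = 0
Adding these up, d/dx[F] = 0 becomes
  (2x/81) + (y/8)·y' = 0,
so isolating y',
  dy/dx = -(2x/81)/(y/8) = -16x/(81y)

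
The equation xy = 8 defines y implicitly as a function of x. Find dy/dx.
Differentiate the relation implicitly: treat y = y(x) and apply the chain rule, so every y-derivative picks up a y' = dy/dx factor.

With everything moved to the left-hand side, differentiate term by term:
  d/dx[xy] = x·y' + y
  d/dx[-8] = 0

Separating the contributions that come from x directly and those that come through y:
  without y':      y
  multiplying y':  x

so (y) + (x)·y' = 0, and therefore
  dy/dx = -(y)/(x) = -y/x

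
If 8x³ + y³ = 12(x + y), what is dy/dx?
Differentiate the relation implicitly: treat y = y(x) and apply the chain rule, so every y-derivative picks up a y' = dy/dx factor.

With everything moved to the left-hand side, differentiate term by term:
  d/dx[8x^3] = 24x^2
  d/dx[-12x] = -12
  d/dx[y^3] = 3y^2·y'
  d/dx[-12y] = -12·y'

Separating the contributions that come from x directly and those that come through y:
  without y':      24x^2 - 12
  multiplying y':  3y^2 - 12

so (24x^2 - 12) + (3y^2 - 12)·y' = 0, and therefore
  dy/dx = -(24x^2 - 12)/(3y^2 - 12) = 4(1 - 2x^2)/(y^2 - 4)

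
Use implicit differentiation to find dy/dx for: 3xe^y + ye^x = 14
Take d/dx of both sides. Since y is implicitly a function of x, the chain rule attaches a y' = dy/dx factor whenever we differentiate through y.

Set F(x, y) = (left side) − (right side), so the curve is F = 0. Differentiating each term of F:
  d/dx[3x·e^(y)] = 3x·y'·e^(y) + 3e^(y)
  d/dx[y·e^(x)] = y·e^(x) + y'·e^(x)
  d/dx[-14] = 0

Collecting, the y'-free part is the partial derivative in x and the y' coefficient is the partial derivative in y:
  ∂F/∂x = y·e^(x) + 3e^(y)
  ∂F/∂y = 3x·e^(y) + e^(x)

so d/dx[F(x, y(x))] = ∂F/∂x + (∂F/∂y)·y' = 0. Rearranging,
  dy/dx = -(∂F/∂x)/(∂F/∂y) = -(y·e^(x) + 3e^(y))/(3x·e^(y) + e^(x)) = (-y·e^(x) - 3e^(y))/(3x·e^(y) + e^(x))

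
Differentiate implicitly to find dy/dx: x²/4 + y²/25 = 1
Differentiate both sides with respect to x, treating y as y(x). By the chain rule, any term containing y contributes a factor of y' = dy/dx when we differentiate it.

Move every term to one side and write the relation as F(x, y) = 0. Term by term,
  d/dx[x^2/4] = x/2
  d/dx[y^2/25] = 2y·y'/25
  d/dx[-1] = 0

The pieces without y' make up ∂F/∂x and the coefficient of y' is ∂F/∂y:
  ∂F/∂x = x/2,
  ∂F/∂y = 2y/25.

Since d/dx[F] = ∂F/∂x + (∂F/∂y)·y' = 0, solve for y':
  (∂F/∂y)·y' = -∂F/∂x
  dy/dx = -(∂F/∂x)/(∂F/∂y) = -(x/2)/(2y/25) = -25x/(4y)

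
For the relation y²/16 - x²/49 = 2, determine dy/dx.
Take d/dx of both sides. Since y is implicitly a function of x, the chain rule attaches a y' = dy/dx factor whenever we differentiate through y.

Set F(x, y) = (left side) − (right side), so the curve is F = 0. Differentiating each term of F:
  d/dx[-x^2/49] = -2x/49
  d/dx[y^2/16] = y·y'/8
  d/dx[-2] = 0

Collecting, the y'-free part is the partial derivative in x and the y' coefficient is the partial derivative in y:
  ∂F/∂x = -2x/49
  ∂F/∂y = y/8

so d/dx[F(x, y(x))] = ∂F/∂x + (∂F/∂y)·y' = 0. Rearranging,
  dy/dx = -(∂F/∂x)/(∂F/∂y) = -(-2x/49)/(y/8) = 16x/(49y)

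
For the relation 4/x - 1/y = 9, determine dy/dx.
Differentiate both sides with respect to x, treating y as y(x). By the chain rule, any term containing y contributes a factor of y' = dy/dx when we differentiate it.

Move every term to one side and write the relation as F(x, y) = 0. Term by term,
  d/dx[-1/y] = y'/y^2
  d/dx[4/x] = -4/x^2
  d/dx[-9] = 0

The pieces without y' make up ∂F/∂x and the coefficient of y' is ∂F/∂y:
  ∂F/∂x = -4/x^2,
  ∂F/∂y = y^(-2).

Since d/dx[F] = ∂F/∂x + (∂F/∂y)·y' = 0, solve for y':
  (∂F/∂y)·y' = -∂F/∂x
  dy/dx = -(∂F/∂x)/(∂F/∂y) = -(-4/x^2)/(y^(-2)) = 4y^2/x^2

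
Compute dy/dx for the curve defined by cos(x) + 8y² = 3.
Apply d/dx to both sides, remembering that y depends on x. Each occurrence of y therefore brings in a y' = dy/dx via the chain rule.

With F(x, y) equal to the left-hand side minus the right, differentiate F term by term:
  d/dx[8y^2] = 16y·y'
  d/dx[cos(x)] = -sin(x)
  d/dx[-3] = 0
Adding these up, d/dx[F] = 0 becomes
  (-sin(x)) + (16y)·y' = 0,
so isolating y',
  dy/dx = -(-sin(x))/(16y) = sin(x)/(16y)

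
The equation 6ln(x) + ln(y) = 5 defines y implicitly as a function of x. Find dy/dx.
Apply d/dx to both sides, remembering that y depends on x. Each occurrence of y therefore brings in a y' = dy/dx via the chain rule.

With F(x, y) equal to the left-hand side minus the right, differentiate F term by term:
  d/dx[6ln(x)] = 6/x
  d/dx[ln(y)] = y'/y
  d/dx[-5] = 0
Adding these up, d/dx[F] = 0 becomes
  (6/x) + (1/y)·y' = 0,
so isolating y',
  dy/dx = -(6/x)/(1/y) = -6y/x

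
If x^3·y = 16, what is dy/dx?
Take d/dx of both sides. Since y is implicitly a function of x, the chain rule attaches a y' = dy/dx factor whenever we differentiate through y.

Set F(x, y) = (left side) − (right side), so the curve is F = 0. Differentiating each term of F:
  d/dx[x^3y] = x^3·y' + 3x^2y
  d/dx[-16] = 0

Collecting, the y'-free part is the partial derivative in x and the y' coefficient is the partial derivative in y:
  ∂F/∂x = 3x^2y
  ∂F/∂y = x^3

so d/dx[F(x, y(x))] = ∂F/∂x + (∂F/∂y)·y' = 0. Rearranging,
  dy/dx = -(∂F/∂x)/(∂F/∂y) = -(3x^2y)/(x^3) = -3y/x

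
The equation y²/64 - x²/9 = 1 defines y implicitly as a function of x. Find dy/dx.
Take d/dx of both sides. Since y is implicitly a function of x, the chain rule attaches a y' = dy/dx factor whenever we differentiate through y.

Set F(x, y) = (left side) − (right side), so the curve is F = 0. Differentiating each term of F:
  d/dx[-x^2/9] = -2x/9
  d/dx[y^2/64] = y·y'/32
  d/dx[-1] = 0

Collecting, the y'-free part is the partial derivative in x and the y' coefficient is the partial derivative in y:
  ∂F/∂x = -2x/9
  ∂F/∂y = y/32

so d/dx[F(x, y(x))] = ∂F/∂x + (∂F/∂y)·y' = 0. Rearranging,
  dy/dx = -(∂F/∂x)/(∂F/∂y) = -(-2x/9)/(y/32) = 64x/(9y)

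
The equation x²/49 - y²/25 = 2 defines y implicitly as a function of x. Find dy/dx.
Apply d/dx to both sides, remembering that y depends on x. Each occurrence of y therefore brings in a y' = dy/dx via the chain rule.

With F(x, y) equal to the left-hand side minus the right, differentiate F term by term:
  d/dx[x^2/49] = 2x/49
  d/dx[-y^2/25] = -2y·y'/25
  d/dx[-2] = 0
Adding these up, d/dx[F] = 0 becomes
  (2x/49) + (-2y/25)·y' = 0,
so isolating y',
  dy/dx = -(2x/49)/(-2y/25) = 25x/(49y)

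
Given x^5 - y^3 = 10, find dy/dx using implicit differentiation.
Apply d/dx to both sides, remembering that y depends on x. Each occurrence of y therefore brings in a y' = dy/dx via the chain rule.

With F(x, y) equal to the left-hand side minus the right, differentiate F term by term:
  d/dx[x^5] = 5x^4
  d/dx[-y^3] = -3y^2·y'
  d/dx[-10] = 0
Adding these up, d/dx[F] = 0 becomes
  (5x^4) + (-3y^2)·y' = 0,
so isolating y',
  dy/dx = -(5x^4)/(-3y^2) = 5x^4/(3y^2)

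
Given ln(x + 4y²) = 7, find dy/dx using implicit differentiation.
Apply d/dx to both sides, remembering that y depends on x. Each occurrence of y therefore brings in a y' = dy/dx via the chain rule.

With F(x, y) equal to the left-hand side minus the right, differentiate F term by term:
  d/dx[ln(x + 4y^2)] = (8y·y' + 1)/(x + 4y^2)
  d/dx[-7] = 0
Adding these up, d/dx[F] = 0 becomes
  (1/(x + 4y^2)) + (8y/(x + 4y^2))·y' = 0,
so isolating y',
  dy/dx = -(1/(x + 4y^2))/(8y/(x + 4y^2)) = -1/(8y)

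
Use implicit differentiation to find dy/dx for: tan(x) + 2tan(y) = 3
Take d/dx of both sides. Since y is implicitly a function of x, the chain rule attaches a y' = dy/dx factor whenever we differentiate through y.

Set F(x, y) = (left side) − (right side), so the curve is F = 0. Differentiating each term of F:
  d/dx[tan(x)] = tan(x)^2 + 1
  d/dx[2tan(y)] = 2·y'(tan(y)^2 + 1)
  d/dx[-3] = 0

Collecting, the y'-free part is the partial derivative in x and the y' coefficient is the partial derivative in y:
  ∂F/∂x = tan(x)^2 + 1
  ∂F/∂y = 2tan(y)^2 + 2

so d/dx[F(x, y(x))] = ∂F/∂x + (∂F/∂y)·y' = 0. Rearranging,
  dy/dx = -(∂F/∂x)/(∂F/∂y) = -(tan(x)^2 + 1)/(2tan(y)^2 + 2) = -cos(y)^2/(2cos(x)^2)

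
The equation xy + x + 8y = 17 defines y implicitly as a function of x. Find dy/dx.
Differentiate both sides with respect to x, treating y as y(x). By the chain rule, any term containing y contributes a factor of y' = dy/dx when we differentiate it.

Move every term to one side and write the relation as F(x, y) = 0. Term by term,
  d/dx[xy] = x·y' + y
  d/dx[x] = 1
  d/dx[8y] = 8·y'
  d/dx[-17] = 0

The pieces without y' make up ∂F/∂x and the coefficient of y' is ∂F/∂y:
  ∂F/∂x = y + 1,
  ∂F/∂y = x + 8.

Since d/dx[F] = ∂F/∂x + (∂F/∂y)·y' = 0, solve for y':
  (∂F/∂y)·y' = -∂F/∂x
  dy/dx = -(∂F/∂x)/(∂F/∂y) = -(y + 1)/(x + 8) = (-y - 1)/(x + 8)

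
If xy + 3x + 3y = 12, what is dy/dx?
Apply d/dx to both sides, remembering that y depends on x. Each occurrence of y therefore brings in a y' = dy/dx via the chain rule.

With F(x, y) equal to the left-hand side minus the right, differentiate F term by term:
  d/dx[xy] = x·y' + y
  d/dx[3x] = 3
  d/dx[3y] = 3·y'
  d/dx[-12] = 0
Adding these up, d/dx[F] = 0 becomes
  (y + 3) + (x + 3)·y' = 0,
so isolating y',
  dy/dx = -(y + 3)/(x + 3) = (-y - 3)/(x + 3)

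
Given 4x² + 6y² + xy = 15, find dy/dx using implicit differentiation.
Differentiate both sides with respect to x, treating y as y(x). By the chain rule, any term containing y contributes a factor of y' = dy/dx when we differentiate it.

Move every term to one side and write the relation as F(x, y) = 0. Term by term,
  d/dx[4x^2] = 8x
  d/dx[xy] = x·y' + y
  d/dx[6y^2] = 12y·y'
  d/dx[-15] = 0

The pieces without y' make up ∂F/∂x and the coefficient of y' is ∂F/∂y:
  ∂F/∂x = 8x + y,
  ∂F/∂y = x + 12y.

Since d/dx[F] = ∂F/∂x + (∂F/∂y)·y' = 0, solve for y':
  (∂F/∂y)·y' = -∂F/∂x
  dy/dx = -(∂F/∂x)/(∂F/∂y) = -(8x + y)/(x + 12y) = (-8x - y)/(x + 12y)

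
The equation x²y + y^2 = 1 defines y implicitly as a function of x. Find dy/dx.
Differentiate the relation implicitly: treat y = y(x) and apply the chain rule, so every y-derivative picks up a y' = dy/dx factor.

With everything moved to the left-hand side, differentiate term by term:
  d/dx[x^2y] = x^2·y' + 2xy
  d/dx[y^2] = 2y·y'
  d/dx[-1] = 0

Separating the contributions that come from x directly and those that come through y:
  without y':      2xy
  multiplying y':  x^2 + 2y

so (2xy) + (x^2 + 2y)·y' = 0, and therefore
  dy/dx = -(2xy)/(x^2 + 2y) = -2xy/(x^2 + 2y)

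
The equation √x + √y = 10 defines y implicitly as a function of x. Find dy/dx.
Differentiate both sides with respect to x, treating y as y(x). By the chain rule, any term containing y contributes a factor of y' = dy/dx when we differentiate it.

Move every term to one side and write the relation as F(x, y) = 0. Term by term,
  d/dx[√(x)] = 1/(2√(x))
  d/dx[√(y)] = y'/(2√(y))
  d/dx[-10] = 0

The pieces without y' make up ∂F/∂x and the coefficient of y' is ∂F/∂y:
  ∂F/∂x = 1/(2√(x)),
  ∂F/∂y = 1/(2√(y)).

Since d/dx[F] = ∂F/∂x + (∂F/∂y)·y' = 0, solve for y':
  (∂F/∂y)·y' = -∂F/∂x
  dy/dx = -(∂F/∂x)/(∂F/∂y) = -(1/(2√(x)))/(1/(2√(y))) = -√(y)/√(x)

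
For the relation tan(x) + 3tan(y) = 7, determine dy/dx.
Differentiate the relation implicitly: treat y = y(x) and apply the chain rule, so every y-derivative picks up a y' = dy/dx factor.

With everything moved to the left-hand side, differentiate term by term:
  d/dx[tan(x)] = tan(x)^2 + 1
  d/dx[3tan(y)] = 3·y'(tan(y)^2 + 1)
  d/dx[-7] = 0

Separating the contributions that come from x directly and those that come through y:
  without y':      tan(x)^2 + 1
  multiplying y':  3tan(y)^2 + 3

so (tan(x)^2 + 1) + (3tan(y)^2 + 3)·y' = 0, and therefore
  dy/dx = -(tan(x)^2 + 1)/(3tan(y)^2 + 3) = -cos(y)^2/(3cos(x)^2)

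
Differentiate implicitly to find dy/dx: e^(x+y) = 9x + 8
Apply d/dx to both sides, remembering that y depends on x. Each occurrence of y therefore brings in a y' = dy/dx via the chain rule.

With F(x, y) equal to the left-hand side minus the right, differentiate F term by term:
  d/dx[-9x] = -9
  d/dx[e^(x + y)] = (y' + 1)·e^(x + y)
  d/dx[-8] = 0
Adding these up, d/dx[F] = 0 becomes
  (e^(x + y) - 9) + (e^(x + y))·y' = 0,
so isolating y',
  dy/dx = -(e^(x + y) - 9)/(e^(x + y)) = 9e^(-x - y) - 1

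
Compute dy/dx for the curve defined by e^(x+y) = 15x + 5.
Differentiate the relation implicitly: treat y = y(x) and apply the chain rule, so every y-derivative picks up a y' = dy/dx factor.

With everything moved to the left-hand side, differentiate term by term:
  d/dx[-15x] = -15
  d/dx[e^(x + y)] = (y' + 1)·e^(x + y)
  d/dx[-5] = 0

Separating the contributions that come from x directly and those that come through y:
  without y':      e^(x + y) - 15
  multiplying y':  e^(x + y)

so (e^(x + y) - 15) + (e^(x + y))·y' = 0, and therefore
  dy/dx = -(e^(x + y) - 15)/(e^(x + y)) = 15e^(-x - y) - 1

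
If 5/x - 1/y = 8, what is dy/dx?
Take d/dx of both sides. Since y is implicitly a function of x, the chain rule attaches a y' = dy/dx factor whenever we differentiate through y.

Set F(x, y) = (left side) − (right side), so the curve is F = 0. Differentiating each term of F:
  d/dx[-1/y] = y'/y^2
  d/dx[5/x] = -5/x^2
  d/dx[-8] = 0

Collecting, the y'-free part is the partial derivative in x and the y' coefficient is the partial derivative in y:
  ∂F/∂x = -5/x^2
  ∂F/∂y = y^(-2)

so d/dx[F(x, y(x))] = ∂F/∂x + (∂F/∂y)·y' = 0. Rearranging,
  dy/dx = -(∂F/∂x)/(∂F/∂y) = -(-5/x^2)/(y^(-2)) = 5y^2/x^2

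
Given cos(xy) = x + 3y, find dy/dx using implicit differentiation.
Differentiate both sides with respect to x, treating y as y(x). By the chain rule, any term containing y contributes a factor of y' = dy/dx when we differentiate it.

Move every term to one side and write the relation as F(x, y) = 0. Term by term,
  d/dx[-x] = -1
  d/dx[-3y] = -3·y'
  d/dx[cos(xy)] = -(x·y' + y)·sin(xy)

The pieces without y' make up ∂F/∂x and the coefficient of y' is ∂F/∂y:
  ∂F/∂x = -y·sin(xy) - 1,
  ∂F/∂y = -x·sin(xy) - 3.

Since d/dx[F] = ∂F/∂x + (∂F/∂y)·y' = 0, solve for y':
  (∂F/∂y)·y' = -∂F/∂x
  dy/dx = -(∂F/∂x)/(∂F/∂y) = -(-y·sin(xy) - 1)/(-x·sin(xy) - 3) = -(y·sin(xy) + 1)/(x·sin(xy) + 3)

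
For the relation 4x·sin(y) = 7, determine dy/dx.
Apply d/dx to both sides, remembering that y depends on x. Each occurrence of y therefore brings in a y' = dy/dx via the chain rule.

With F(x, y) equal to the left-hand side minus the right, differentiate F term by term:
  d/dx[4x·sin(y)] = 4x·y'·cos(y) + 4sin(y)
  d/dx[-7] = 0
Adding these up, d/dx[F] = 0 becomes
  (4sin(y)) + (4x·cos(y))·y' = 0,
so isolating y',
  dy/dx = -(4sin(y))/(4x·cos(y)) = -tan(y)/x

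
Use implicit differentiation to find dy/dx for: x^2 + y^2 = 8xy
Take d/dx of both sides. Since y is implicitly a function of x, the chain rule attaches a y' = dy/dx factor whenever we differentiate through y.

Set F(x, y) = (left side) − (right side), so the curve is F = 0. Differentiating each term of F:
  d/dx[x^2] = 2x
  d/dx[-8xy] = -8x·y' - 8y
  d/dx[y^2] = 2y·y'

Collecting, the y'-free part is the partial derivative in x and the y' coefficient is the partial derivative in y:
  ∂F/∂x = 2x - 8y
  ∂F/∂y = -8x + 2y

so d/dx[F(x, y(x))] = ∂F/∂x + (∂F/∂y)·y' = 0. Rearranging,
  dy/dx = -(∂F/∂x)/(∂F/∂y) = -(2x - 8y)/(-8x + 2y) = (x - 4y)/(4x - y)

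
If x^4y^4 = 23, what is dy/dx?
Differentiate the relation implicitly: treat y = y(x) and apply the chain rule, so every y-derivative picks up a y' = dy/dx factor.

With everything moved to the left-hand side, differentiate term by term:
  d/dx[x^4y^4] = 4x^4y^3·y' + 4x^3y^4
  d/dx[-23] = 0

Separating the contributions that come from x directly and those that come through y:
  without y':      4x^3y^4
  multiplying y':  4x^4y^3

so (4x^3y^4) + (4x^4y^3)·y' = 0, and therefore
  dy/dx = -(4x^3y^4)/(4x^4y^3) = -y/x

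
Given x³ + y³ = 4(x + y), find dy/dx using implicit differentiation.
Differentiate the relation implicitly: treat y = y(x) and apply the chain rule, so every y-derivative picks up a y' = dy/dx factor.

With everything moved to the left-hand side, differentiate term by term:
  d/dx[x^3] = 3x^2
  d/dx[-4x] = -4
  d/dx[y^3] = 3y^2·y'
  d/dx[-4y] = -4·y'

Separating the contributions that come from x directly and those that come through y:
  without y':      3x^2 - 4
  multiplying y':  3y^2 - 4

so (3x^2 - 4) + (3y^2 - 4)·y' = 0, and therefore
  dy/dx = -(3x^2 - 4)/(3y^2 - 4) = (4 - 3x^2)/(3y^2 - 4)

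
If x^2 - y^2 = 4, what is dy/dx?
Take d/dx of both sides. Since y is implicitly a function of x, the chain rule attaches a y' = dy/dx factor whenever we differentiate through y.

Set F(x, y) = (left side) − (right side), so the curve is F = 0. Differentiating each term of F:
  d/dx[x^2] = 2x
  d/dx[-y^2] = -2y·y'
  d/dx[-4] = 0

Collecting, the y'-free part is the partial derivative in x and the y' coefficient is the partial derivative in y:
  ∂F/∂x = 2x
  ∂F/∂y = -2y

so d/dx[F(x, y(x))] = ∂F/∂x + (∂F/∂y)·y' = 0. Rearranging,
  dy/dx = -(∂F/∂x)/(∂F/∂y) = -(2x)/(-2y) = x/y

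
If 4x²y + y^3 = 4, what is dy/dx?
Differentiate the relation implicitly: treat y = y(x) and apply the chain rule, so every y-derivative picks up a y' = dy/dx factor.

With everything moved to the left-hand side, differentiate term by term:
  d/dx[4x^2y] = 4x^2·y' + 8xy
  d/dx[y^3] = 3y^2·y'
  d/dx[-4] = 0

Separating the contributions that come from x directly and those that come through y:
  without y':      8xy
  multiplying y':  4x^2 + 3y^2

so (8xy) + (4x^2 + 3y^2)·y' = 0, and therefore
  dy/dx = -(8xy)/(4x^2 + 3y^2) = -8xy/(4x^2 + 3y^2)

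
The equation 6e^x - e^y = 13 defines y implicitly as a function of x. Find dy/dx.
Apply d/dx to both sides, remembering that y depends on x. Each occurrence of y therefore brings in a y' = dy/dx via the chain rule.

With F(x, y) equal to the left-hand side minus the right, differentiate F term by term:
  d/dx[6e^(x)] = 6e^(x)
  d/dx[-e^(y)] = -y'·e^(y)
  d/dx[-13] = 0
Adding these up, d/dx[F] = 0 becomes
  (6e^(x)) + (-e^(y))·y' = 0,
so isolating y',
  dy/dx = -(6e^(x))/(-e^(y)) = 6e^(x - y)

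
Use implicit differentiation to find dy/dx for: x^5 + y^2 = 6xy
Differentiate the relation implicitly: treat y = y(x) and apply the chain rule, so every y-derivative picks up a y' = dy/dx factor.

With everything moved to the left-hand side, differentiate term by term:
  d/dx[x^5] = 5x^4
  d/dx[-6xy] = -6x·y' - 6y
  d/dx[y^2] = 2y·y'

Separating the contributions that come from x directly and those that come through y:
  without y':      5x^4 - 6y
  multiplying y':  -6x + 2y

so (5x^4 - 6y) + (-6x + 2y)·y' = 0, and therefore
  dy/dx = -(5x^4 - 6y)/(-6x + 2y) = (5x^4 - 6y)/(2(3x - y))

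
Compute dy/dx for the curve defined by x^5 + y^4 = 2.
Take d/dx of both sides. Since y is implicitly a function of x, the chain rule attaches a y' = dy/dx factor whenever we differentiate through y.

Set F(x, y) = (left side) − (right side), so the curve is F = 0. Differentiating each term of F:
  d/dx[x^5] = 5x^4
  d/dx[y^4] = 4y^3·y'
  d/dx[-2] = 0

Collecting, the y'-free part is the partial derivative in x and the y' coefficient is the partial derivative in y:
  ∂F/∂x = 5x^4
  ∂F/∂y = 4y^3

so d/dx[F(x, y(x))] = ∂F/∂x + (∂F/∂y)·y' = 0. Rearranging,
  dy/dx = -(∂F/∂x)/(∂F/∂y) = -(5x^4)/(4y^3) = -5x^4/(4y^3)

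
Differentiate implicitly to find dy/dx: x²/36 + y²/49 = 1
Differentiate both sides with respect to x, treating y as y(x). By the chain rule, any term containing y contributes a factor of y' = dy/dx when we differentiate it.

Move every term to one side and write the relation as F(x, y) = 0. Term by term,
  d/dx[x^2/36] = x/18
  d/dx[y^2/49] = 2y·y'/49
  d/dx[-1] = 0

The pieces without y' make up ∂F/∂x and the coefficient of y' is ∂F/∂y:
  ∂F/∂x = x/18,
  ∂F/∂y = 2y/49.

Since d/dx[F] = ∂F/∂x + (∂F/∂y)·y' = 0, solve for y':
  (∂F/∂y)·y' = -∂F/∂x
  dy/dx = -(∂F/∂x)/(∂F/∂y) = -(x/18)/(2y/49) = -49x/(36y)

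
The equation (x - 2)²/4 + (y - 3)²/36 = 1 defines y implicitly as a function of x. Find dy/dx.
Differentiate the relation implicitly: treat y = y(x) and apply the chain rule, so every y-derivative picks up a y' = dy/dx factor.

With everything moved to the left-hand side, differentiate term by term:
  d/dx[(x - 2)^2/4] = x/2 - 1
  d/dx[(y - 3)^2/36] = y'(y - 3)/18
  d/dx[-1] = 0

Separating the contributions that come from x directly and those that come through y:
  without y':      x/2 - 1
  multiplying y':  y/18 - 1/6

so (x/2 - 1) + (y/18 - 1/6)·y' = 0, and therefore
  dy/dx = -(x/2 - 1)/(y/18 - 1/6)
        = -((x - 2)/2)/((y - 3)/18) = 9(2 - x)/(y - 3)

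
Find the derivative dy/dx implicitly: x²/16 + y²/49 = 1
Differentiate both sides with respect to x, treating y as y(x). By the chain rule, any term containing y contributes a factor of y' = dy/dx when we differentiate it.

Move every term to one side and write the relation as F(x, y) = 0. Term by term,
  d/dx[x^2/16] = x/8
  d/dx[y^2/49] = 2y·y'/49
  d/dx[-1] = 0

The pieces without y' make up ∂F/∂x and the coefficient of y' is ∂F/∂y:
  ∂F/∂x = x/8,
  ∂F/∂y = 2y/49.

Since d/dx[F] = ∂F/∂x + (∂F/∂y)·y' = 0, solve for y':
  (∂F/∂y)·y' = -∂F/∂x
  dy/dx = -(∂F/∂x)/(∂F/∂y) = -(x/8)/(2y/49) = -49x/(16y)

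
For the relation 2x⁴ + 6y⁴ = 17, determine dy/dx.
Differentiate both sides with respect to x, treating y as y(x). By the chain rule, any term containing y contributes a factor of y' = dy/dx when we differentiate it.

Move every term to one side and write the relation as F(x, y) = 0. Term by term,
  d/dx[2x^4] = 8x^3
  d/dx[6y^4] = 24y^3·y'
  d/dx[-17] = 0

The pieces without y' make up ∂F/∂x and the coefficient of y' is ∂F/∂y:
  ∂F/∂x = 8x^3,
  ∂F/∂y = 24y^3.

Since d/dx[F] = ∂F/∂x + (∂F/∂y)·y' = 0, solve for y':
  (∂F/∂y)·y' = -∂F/∂x
  dy/dx = -(∂F/∂x)/(∂F/∂y) = -(8x^3)/(24y^3) = -x^3/(3y^3)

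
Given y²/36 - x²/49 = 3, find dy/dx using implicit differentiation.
Take d/dx of both sides. Since y is implicitly a function of x, the chain rule attaches a y' = dy/dx factor whenever we differentiate through y.

Set F(x, y) = (left side) − (right side), so the curve is F = 0. Differentiating each term of F:
  d/dx[-x^2/49] = -2x/49
  d/dx[y^2/36] = y·y'/18
  d/dx[-3] = 0

Collecting, the y'-free part is the partial derivative in x and the y' coefficient is the partial derivative in y:
  ∂F/∂x = -2x/49
  ∂F/∂y = y/18

so d/dx[F(x, y(x))] = ∂F/∂x + (∂F/∂y)·y' = 0. Rearranging,
  dy/dx = -(∂F/∂x)/(∂F/∂y) = -(-2x/49)/(y/18) = 36x/(49y)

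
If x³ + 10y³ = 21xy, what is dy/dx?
Differentiate the relation implicitly: treat y = y(x) and apply the chain rule, so every y-derivative picks up a y' = dy/dx factor.

With everything moved to the left-hand side, differentiate term by term:
  d/dx[x^3] = 3x^2
  d/dx[-21xy] = -21x·y' - 21y
  d/dx[10y^3] = 30y^2·y'

Separating the contributions that come from x directly and those that come through y:
  without y':      3x^2 - 21y
  multiplying y':  -21x + 30y^2

so (3x^2 - 21y) + (-21x + 30y^2)·y' = 0, and therefore
  dy/dx = -(3x^2 - 21y)/(-21x + 30y^2) = (x^2 - 7y)/(7x - 10y^2)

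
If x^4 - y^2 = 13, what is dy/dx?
Differentiate both sides with respect to x, treating y as y(x). By the chain rule, any term containing y contributes a factor of y' = dy/dx when we differentiate it.

Move every term to one side and write the relation as F(x, y) = 0. Term by term,
  d/dx[x^4] = 4x^3
  d/dx[-y^2] = -2y·y'
  d/dx[-13] = 0

The pieces without y' make up ∂F/∂x and the coefficient of y' is ∂F/∂y:
  ∂F/∂x = 4x^3,
  ∂F/∂y = -2y.

Since d/dx[F] = ∂F/∂x + (∂F/∂y)·y' = 0, solve for y':
  (∂F/∂y)·y' = -∂F/∂x
  dy/dx = -(∂F/∂x)/(∂F/∂y) = -(4x^3)/(-2y) = 2x^3/y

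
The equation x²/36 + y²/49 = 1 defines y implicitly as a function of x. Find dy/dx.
Differentiate both sides with respect to x, treating y as y(x). By the chain rule, any term containing y contributes a factor of y' = dy/dx when we differentiate it.

Move every term to one side and write the relation as F(x, y) = 0. Term by term,
  d/dx[x^2/36] = x/18
  d/dx[y^2/49] = 2y·y'/49
  d/dx[-1] = 0

The pieces without y' make up ∂F/∂x and the coefficient of y' is ∂F/∂y:
  ∂F/∂x = x/18,
  ∂F/∂y = 2y/49.

Since d/dx[F] = ∂F/∂x + (∂F/∂y)·y' = 0, solve for y':
  (∂F/∂y)·y' = -∂F/∂x
  dy/dx = -(∂F/∂x)/(∂F/∂y) = -(x/18)/(2y/49) = -49x/(36y)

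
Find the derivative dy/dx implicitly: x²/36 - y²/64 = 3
Apply d/dx to both sides, remembering that y depends on x. Each occurrence of y therefore brings in a y' = dy/dx via the chain rule.

With F(x, y) equal to the left-hand side minus the right, differentiate F term by term:
  d/dx[x^2/36] = x/18
  d/dx[-y^2/64] = -y·y'/32
  d/dx[-3] = 0
Adding these up, d/dx[F] = 0 becomes
  (x/18) + (-y/32)·y' = 0,
so isolating y',
  dy/dx = -(x/18)/(-y/32) = 16x/(9y)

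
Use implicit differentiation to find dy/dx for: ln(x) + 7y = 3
Take d/dx of both sides. Since y is implicitly a function of x, the chain rule attaches a y' = dy/dx factor whenever we differentiate through y.

Set F(x, y) = (left side) − (right side), so the curve is F = 0. Differentiating each term of F:
  d/dx[7y] = 7·y'
  d/dx[ln(x)] = 1/x
  d/dx[-3] = 0

Collecting, the y'-free part is the partial derivative in x and the y' coefficient is the partial derivative in y:
  ∂F/∂x = 1/x
  ∂F/∂y = 7

so d/dx[F(x, y(x))] = ∂F/∂x + (∂F/∂y)·y' = 0. Rearranging,
  dy/dx = -(∂F/∂x)/(∂F/∂y) = -(1/x)/(7) = -1/(7x)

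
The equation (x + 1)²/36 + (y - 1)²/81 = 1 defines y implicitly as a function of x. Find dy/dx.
Differentiate both sides with respect to x, treating y as y(x). By the chain rule, any term containing y contributes a factor of y' = dy/dx when we differentiate it.

Move every term to one side and write the relation as F(x, y) = 0. Term by term,
  d/dx[(x + 1)^2/36] = x/18 + 1/18
  d/dx[(y - 1)^2/81] = 2·y'(y - 1)/81
  d/dx[-1] = 0

The pieces without y' make up ∂F/∂x and the coefficient of y' is ∂F/∂y:
  ∂F/∂x = x/18 + 1/18,
  ∂F/∂y = 2y/81 - 2/81.

Since d/dx[F] = ∂F/∂x + (∂F/∂y)·y' = 0, solve for y':
  (∂F/∂y)·y' = -∂F/∂x
  dy/dx = -(∂F/∂x)/(∂F/∂y) = -(x/18 + 1/18)/(2y/81 - 2/81)
        = -((x + 1)/18)/(2(y - 1)/81) = 9(-x - 1)/(4(y - 1))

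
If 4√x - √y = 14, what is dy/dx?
Apply d/dx to both sides, remembering that y depends on x. Each occurrence of y therefore brings in a y' = dy/dx via the chain rule.

With F(x, y) equal to the left-hand side minus the right, differentiate F term by term:
  d/dx[4√(x)] = 2/√(x)
  d/dx[-√(y)] = -y'/(2√(y))
  d/dx[-14] = 0
Adding these up, d/dx[F] = 0 becomes
  (2/√(x)) + (-1/(2√(y)))·y' = 0,
so isolating y',
  dy/dx = -(2/√(x))/(-1/(2√(y))) = 4√(y)/√(x)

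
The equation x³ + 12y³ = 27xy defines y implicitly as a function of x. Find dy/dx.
Differentiate both sides with respect to x, treating y as y(x). By the chain rule, any term containing y contributes a factor of y' = dy/dx when we differentiate it.

Move every term to one side and write the relation as F(x, y) = 0. Term by term,
  d/dx[x^3] = 3x^2
  d/dx[-27xy] = -27x·y' - 27y
  d/dx[12y^3] = 36y^2·y'

The pieces without y' make up ∂F/∂x and the coefficient of y' is ∂F/∂y:
  ∂F/∂x = 3x^2 - 27y,
  ∂F/∂y = -27x + 36y^2.

Since d/dx[F] = ∂F/∂x + (∂F/∂y)·y' = 0, solve for y':
  (∂F/∂y)·y' = -∂F/∂x
  dy/dx = -(∂F/∂x)/(∂F/∂y) = -(3x^2 - 27y)/(-27x + 36y^2) = (x^2 - 9y)/(3(3x - 4y^2))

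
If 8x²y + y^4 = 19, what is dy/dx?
Differentiate both sides with respect to x, treating y as y(x). By the chain rule, any term containing y contributes a factor of y' = dy/dx when we differentiate it.

Move every term to one side and write the relation as F(x, y) = 0. Term by term,
  d/dx[8x^2y] = 8x^2·y' + 16xy
  d/dx[y^4] = 4y^3·y'
  d/dx[-19] = 0

The pieces without y' make up ∂F/∂x and the coefficient of y' is ∂F/∂y:
  ∂F/∂x = 16xy,
  ∂F/∂y = 8x^2 + 4y^3.

Since d/dx[F] = ∂F/∂x + (∂F/∂y)·y' = 0, solve for y':
  (∂F/∂y)·y' = -∂F/∂x
  dy/dx = -(∂F/∂x)/(∂F/∂y) = -(16xy)/(8x^2 + 4y^3) = -4xy/(2x^2 + y^3)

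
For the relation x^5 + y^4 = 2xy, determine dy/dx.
Apply d/dx to both sides, remembering that y depends on x. Each occurrence of y therefore brings in a y' = dy/dx via the chain rule.

With F(x, y) equal to the left-hand side minus the right, differentiate F term by term:
  d/dx[x^5] = 5x^4
  d/dx[-2xy] = -2x·y' - 2y
  d/dx[y^4] = 4y^3·y'
Adding these up, d/dx[F] = 0 becomes
  (5x^4 - 2y) + (-2x + 4y^3)·y' = 0,
so isolating y',
  dy/dx = -(5x^4 - 2y)/(-2x + 4y^3) = (5x^4/2 - y)/(x - 2y^3)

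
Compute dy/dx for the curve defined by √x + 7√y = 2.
Differentiate the relation implicitly: treat y = y(x) and apply the chain rule, so every y-derivative picks up a y' = dy/dx factor.

With everything moved to the left-hand side, differentiate term by term:
  d/dx[√(x)] = 1/(2√(x))
  d/dx[7√(y)] = 7·y'/(2√(y))
  d/dx[-2] = 0

Separating the contributions that come from x directly and those that come through y:
  without y':      1/(2√(x))
  multiplying y':  7/(2√(y))

so (1/(2√(x))) + (7/(2√(y)))·y' = 0, and therefore
  dy/dx = -(1/(2√(x)))/(7/(2√(y))) = -√(y)/(7√(x))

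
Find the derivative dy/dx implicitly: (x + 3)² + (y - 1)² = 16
Take d/dx of both sides. Since y is implicitly a function of x, the chain rule attaches a y' = dy/dx factor whenever we differentiate through y.

Set F(x, y) = (left side) − (right side), so the curve is F = 0. Differentiating each term of F:
  d/dx[(x + 3)^2] = 2x + 6
  d/dx[(y - 1)^2] = 2·y'(y - 1)
  d/dx[-16] = 0

Collecting, the y'-free part is the partial derivative in x and the y' coefficient is the partial derivative in y:
  ∂F/∂x = 2x + 6
  ∂F/∂y = 2y - 2

so d/dx[F(x, y(x))] = ∂F/∂x + (∂F/∂y)·y' = 0. Rearranging,
  dy/dx = -(∂F/∂x)/(∂F/∂y) = -(2x + 6)/(2y - 2) = (-x - 3)/(y - 1)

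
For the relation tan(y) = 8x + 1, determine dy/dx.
Take d/dx of both sides. Since y is implicitly a function of x, the chain rule attaches a y' = dy/dx factor whenever we differentiate through y.

Set F(x, y) = (left side) − (right side), so the curve is F = 0. Differentiating each term of F:
  d/dx[-8x] = -8
  d/dx[tan(y)] = y'(tan(y)^2 + 1)
  d/dx[-1] = 0

Collecting, the y'-free part is the partial derivative in x and the y' coefficient is the partial derivative in y:
  ∂F/∂x = -8
  ∂F/∂y = tan(y)^2 + 1

so d/dx[F(x, y(x))] = ∂F/∂x + (∂F/∂y)·y' = 0. Rearranging,
  dy/dx = -(∂F/∂x)/(∂F/∂y) = -(-8)/(tan(y)^2 + 1) = 8cos(y)^2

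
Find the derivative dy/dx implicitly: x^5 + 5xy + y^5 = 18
Apply d/dx to both sides, remembering that y depends on x. Each occurrence of y therefore brings in a y' = dy/dx via the chain rule.

With F(x, y) equal to the left-hand side minus the right, differentiate F term by term:
  d/dx[x^5] = 5x^4
  d/dx[5xy] = 5x·y' + 5y
  d/dx[y^5] = 5y^4·y'
  d/dx[-18] = 0
Adding these up, d/dx[F] = 0 becomes
  (5x^4 + 5y) + (5x + 5y^4)·y' = 0,
so isolating y',
  dy/dx = -(5x^4 + 5y)/(5x + 5y^4) = (-x^4 - y)/(x + y^4)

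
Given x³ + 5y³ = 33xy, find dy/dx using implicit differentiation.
Apply d/dx to both sides, remembering that y depends on x. Each occurrence of y therefore brings in a y' = dy/dx via the chain rule.

With F(x, y) equal to the left-hand side minus the right, differentiate F term by term:
  d/dx[x^3] = 3x^2
  d/dx[-33xy] = -33x·y' - 33y
  d/dx[5y^3] = 15y^2·y'
Adding these up, d/dx[F] = 0 becomes
  (3x^2 - 33y) + (-33x + 15y^2)·y' = 0,
so isolating y',
  dy/dx = -(3x^2 - 33y)/(-33x + 15y^2) = (x^2 - 11y)/(11x - 5y^2)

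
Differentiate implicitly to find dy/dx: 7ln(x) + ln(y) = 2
Apply d/dx to both sides, remembering that y depends on x. Each occurrence of y therefore brings in a y' = dy/dx via the chain rule.

With F(x, y) equal to the left-hand side minus the right, differentiate F term by term:
  d/dx[7ln(x)] = 7/x
  d/dx[ln(y)] = y'/y
  d/dx[-2] = 0
Adding these up, d/dx[F] = 0 becomes
  (7/x) + (1/y)·y' = 0,
so isolating y',
  dy/dx = -(7/x)/(1/y) = -7y/x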